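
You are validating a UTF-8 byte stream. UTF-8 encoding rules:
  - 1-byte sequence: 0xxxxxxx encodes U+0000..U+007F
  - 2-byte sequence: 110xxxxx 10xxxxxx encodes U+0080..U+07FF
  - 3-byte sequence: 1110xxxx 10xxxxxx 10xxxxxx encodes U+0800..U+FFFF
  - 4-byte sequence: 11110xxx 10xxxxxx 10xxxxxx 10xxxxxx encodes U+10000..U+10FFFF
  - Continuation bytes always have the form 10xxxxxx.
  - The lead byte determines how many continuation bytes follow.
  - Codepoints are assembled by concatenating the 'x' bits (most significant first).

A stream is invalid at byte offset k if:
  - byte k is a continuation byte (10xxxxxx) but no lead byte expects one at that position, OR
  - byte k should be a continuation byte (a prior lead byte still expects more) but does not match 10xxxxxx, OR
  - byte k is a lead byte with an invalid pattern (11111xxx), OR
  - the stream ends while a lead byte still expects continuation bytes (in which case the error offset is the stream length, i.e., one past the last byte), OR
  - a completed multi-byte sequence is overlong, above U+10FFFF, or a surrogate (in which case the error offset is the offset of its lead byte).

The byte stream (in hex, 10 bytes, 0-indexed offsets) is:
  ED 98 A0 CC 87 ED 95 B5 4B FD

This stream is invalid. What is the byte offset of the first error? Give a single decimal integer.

Answer: 9

Derivation:
Byte[0]=ED: 3-byte lead, need 2 cont bytes. acc=0xD
Byte[1]=98: continuation. acc=(acc<<6)|0x18=0x358
Byte[2]=A0: continuation. acc=(acc<<6)|0x20=0xD620
Completed: cp=U+D620 (starts at byte 0)
Byte[3]=CC: 2-byte lead, need 1 cont bytes. acc=0xC
Byte[4]=87: continuation. acc=(acc<<6)|0x07=0x307
Completed: cp=U+0307 (starts at byte 3)
Byte[5]=ED: 3-byte lead, need 2 cont bytes. acc=0xD
Byte[6]=95: continuation. acc=(acc<<6)|0x15=0x355
Byte[7]=B5: continuation. acc=(acc<<6)|0x35=0xD575
Completed: cp=U+D575 (starts at byte 5)
Byte[8]=4B: 1-byte ASCII. cp=U+004B
Byte[9]=FD: INVALID lead byte (not 0xxx/110x/1110/11110)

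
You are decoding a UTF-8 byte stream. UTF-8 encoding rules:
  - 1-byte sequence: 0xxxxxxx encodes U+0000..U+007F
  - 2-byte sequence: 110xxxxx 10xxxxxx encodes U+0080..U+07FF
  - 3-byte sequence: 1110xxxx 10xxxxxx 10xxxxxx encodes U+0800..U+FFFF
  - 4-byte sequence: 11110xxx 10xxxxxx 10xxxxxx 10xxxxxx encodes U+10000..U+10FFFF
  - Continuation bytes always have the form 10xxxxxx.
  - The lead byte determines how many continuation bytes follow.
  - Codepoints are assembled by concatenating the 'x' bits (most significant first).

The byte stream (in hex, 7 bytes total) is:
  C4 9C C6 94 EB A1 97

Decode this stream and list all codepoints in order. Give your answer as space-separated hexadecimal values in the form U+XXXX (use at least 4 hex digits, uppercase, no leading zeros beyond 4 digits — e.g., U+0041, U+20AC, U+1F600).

Answer: U+011C U+0194 U+B857

Derivation:
Byte[0]=C4: 2-byte lead, need 1 cont bytes. acc=0x4
Byte[1]=9C: continuation. acc=(acc<<6)|0x1C=0x11C
Completed: cp=U+011C (starts at byte 0)
Byte[2]=C6: 2-byte lead, need 1 cont bytes. acc=0x6
Byte[3]=94: continuation. acc=(acc<<6)|0x14=0x194
Completed: cp=U+0194 (starts at byte 2)
Byte[4]=EB: 3-byte lead, need 2 cont bytes. acc=0xB
Byte[5]=A1: continuation. acc=(acc<<6)|0x21=0x2E1
Byte[6]=97: continuation. acc=(acc<<6)|0x17=0xB857
Completed: cp=U+B857 (starts at byte 4)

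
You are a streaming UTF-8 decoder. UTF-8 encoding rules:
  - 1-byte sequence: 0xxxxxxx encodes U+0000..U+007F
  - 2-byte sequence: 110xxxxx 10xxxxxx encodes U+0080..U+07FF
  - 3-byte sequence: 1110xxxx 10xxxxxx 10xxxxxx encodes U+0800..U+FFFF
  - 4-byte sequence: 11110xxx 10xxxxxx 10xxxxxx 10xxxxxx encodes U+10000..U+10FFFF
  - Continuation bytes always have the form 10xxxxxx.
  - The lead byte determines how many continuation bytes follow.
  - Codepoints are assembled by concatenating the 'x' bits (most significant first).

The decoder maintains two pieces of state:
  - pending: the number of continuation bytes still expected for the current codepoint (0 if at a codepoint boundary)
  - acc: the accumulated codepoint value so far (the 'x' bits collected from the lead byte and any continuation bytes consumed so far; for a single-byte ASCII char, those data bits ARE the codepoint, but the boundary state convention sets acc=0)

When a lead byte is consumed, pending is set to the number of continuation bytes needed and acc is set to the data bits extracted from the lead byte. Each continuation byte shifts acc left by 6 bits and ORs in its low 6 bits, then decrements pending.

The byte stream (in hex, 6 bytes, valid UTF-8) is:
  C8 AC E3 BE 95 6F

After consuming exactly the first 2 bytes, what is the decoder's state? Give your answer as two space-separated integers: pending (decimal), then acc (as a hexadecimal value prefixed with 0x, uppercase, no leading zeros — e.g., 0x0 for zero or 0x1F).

Answer: 0 0x22C

Derivation:
Byte[0]=C8: 2-byte lead. pending=1, acc=0x8
Byte[1]=AC: continuation. acc=(acc<<6)|0x2C=0x22C, pending=0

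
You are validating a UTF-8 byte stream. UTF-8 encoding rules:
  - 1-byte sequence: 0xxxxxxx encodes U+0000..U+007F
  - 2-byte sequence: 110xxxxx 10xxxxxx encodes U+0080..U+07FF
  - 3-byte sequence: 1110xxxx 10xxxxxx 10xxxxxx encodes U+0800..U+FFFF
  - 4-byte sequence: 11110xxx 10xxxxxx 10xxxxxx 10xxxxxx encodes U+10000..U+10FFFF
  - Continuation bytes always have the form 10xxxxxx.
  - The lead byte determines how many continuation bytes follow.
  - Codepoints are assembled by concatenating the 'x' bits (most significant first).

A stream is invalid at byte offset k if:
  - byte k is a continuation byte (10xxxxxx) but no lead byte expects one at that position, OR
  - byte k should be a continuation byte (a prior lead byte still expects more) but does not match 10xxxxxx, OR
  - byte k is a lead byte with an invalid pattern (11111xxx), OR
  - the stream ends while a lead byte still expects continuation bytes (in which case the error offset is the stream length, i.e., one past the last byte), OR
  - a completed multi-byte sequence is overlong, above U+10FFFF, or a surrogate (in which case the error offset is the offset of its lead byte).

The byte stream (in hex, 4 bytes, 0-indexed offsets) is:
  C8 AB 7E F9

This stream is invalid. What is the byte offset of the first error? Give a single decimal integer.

Answer: 3

Derivation:
Byte[0]=C8: 2-byte lead, need 1 cont bytes. acc=0x8
Byte[1]=AB: continuation. acc=(acc<<6)|0x2B=0x22B
Completed: cp=U+022B (starts at byte 0)
Byte[2]=7E: 1-byte ASCII. cp=U+007E
Byte[3]=F9: INVALID lead byte (not 0xxx/110x/1110/11110)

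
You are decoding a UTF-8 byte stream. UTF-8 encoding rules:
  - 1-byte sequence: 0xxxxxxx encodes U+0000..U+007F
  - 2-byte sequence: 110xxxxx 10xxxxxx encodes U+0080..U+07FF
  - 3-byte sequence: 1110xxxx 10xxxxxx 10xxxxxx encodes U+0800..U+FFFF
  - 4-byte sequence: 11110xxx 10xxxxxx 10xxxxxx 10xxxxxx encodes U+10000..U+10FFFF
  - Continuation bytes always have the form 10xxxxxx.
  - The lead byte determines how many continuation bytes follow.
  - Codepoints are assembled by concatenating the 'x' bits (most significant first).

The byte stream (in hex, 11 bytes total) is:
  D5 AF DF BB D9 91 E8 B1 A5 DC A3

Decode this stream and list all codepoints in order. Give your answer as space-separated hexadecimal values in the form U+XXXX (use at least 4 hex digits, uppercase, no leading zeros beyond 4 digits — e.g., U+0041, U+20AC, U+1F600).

Answer: U+056F U+07FB U+0651 U+8C65 U+0723

Derivation:
Byte[0]=D5: 2-byte lead, need 1 cont bytes. acc=0x15
Byte[1]=AF: continuation. acc=(acc<<6)|0x2F=0x56F
Completed: cp=U+056F (starts at byte 0)
Byte[2]=DF: 2-byte lead, need 1 cont bytes. acc=0x1F
Byte[3]=BB: continuation. acc=(acc<<6)|0x3B=0x7FB
Completed: cp=U+07FB (starts at byte 2)
Byte[4]=D9: 2-byte lead, need 1 cont bytes. acc=0x19
Byte[5]=91: continuation. acc=(acc<<6)|0x11=0x651
Completed: cp=U+0651 (starts at byte 4)
Byte[6]=E8: 3-byte lead, need 2 cont bytes. acc=0x8
Byte[7]=B1: continuation. acc=(acc<<6)|0x31=0x231
Byte[8]=A5: continuation. acc=(acc<<6)|0x25=0x8C65
Completed: cp=U+8C65 (starts at byte 6)
Byte[9]=DC: 2-byte lead, need 1 cont bytes. acc=0x1C
Byte[10]=A3: continuation. acc=(acc<<6)|0x23=0x723
Completed: cp=U+0723 (starts at byte 9)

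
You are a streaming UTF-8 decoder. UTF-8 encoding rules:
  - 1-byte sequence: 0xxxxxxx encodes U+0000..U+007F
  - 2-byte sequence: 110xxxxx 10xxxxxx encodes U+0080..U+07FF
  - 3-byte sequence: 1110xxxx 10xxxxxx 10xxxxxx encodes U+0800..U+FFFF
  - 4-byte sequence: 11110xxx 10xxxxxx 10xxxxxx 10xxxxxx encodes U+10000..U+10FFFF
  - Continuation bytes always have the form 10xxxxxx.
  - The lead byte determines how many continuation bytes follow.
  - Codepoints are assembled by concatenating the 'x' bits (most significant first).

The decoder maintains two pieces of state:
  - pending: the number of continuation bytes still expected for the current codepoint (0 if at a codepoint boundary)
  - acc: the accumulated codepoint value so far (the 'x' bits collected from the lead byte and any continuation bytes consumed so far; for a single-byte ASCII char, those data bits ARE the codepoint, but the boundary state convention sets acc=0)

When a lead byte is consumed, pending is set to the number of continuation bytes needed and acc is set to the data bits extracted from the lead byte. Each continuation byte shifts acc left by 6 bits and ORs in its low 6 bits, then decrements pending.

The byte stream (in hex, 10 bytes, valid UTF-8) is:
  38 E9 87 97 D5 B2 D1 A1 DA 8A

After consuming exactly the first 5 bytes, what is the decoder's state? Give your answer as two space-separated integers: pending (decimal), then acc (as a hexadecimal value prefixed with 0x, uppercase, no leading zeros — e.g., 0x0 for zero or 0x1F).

Answer: 1 0x15

Derivation:
Byte[0]=38: 1-byte. pending=0, acc=0x0
Byte[1]=E9: 3-byte lead. pending=2, acc=0x9
Byte[2]=87: continuation. acc=(acc<<6)|0x07=0x247, pending=1
Byte[3]=97: continuation. acc=(acc<<6)|0x17=0x91D7, pending=0
Byte[4]=D5: 2-byte lead. pending=1, acc=0x15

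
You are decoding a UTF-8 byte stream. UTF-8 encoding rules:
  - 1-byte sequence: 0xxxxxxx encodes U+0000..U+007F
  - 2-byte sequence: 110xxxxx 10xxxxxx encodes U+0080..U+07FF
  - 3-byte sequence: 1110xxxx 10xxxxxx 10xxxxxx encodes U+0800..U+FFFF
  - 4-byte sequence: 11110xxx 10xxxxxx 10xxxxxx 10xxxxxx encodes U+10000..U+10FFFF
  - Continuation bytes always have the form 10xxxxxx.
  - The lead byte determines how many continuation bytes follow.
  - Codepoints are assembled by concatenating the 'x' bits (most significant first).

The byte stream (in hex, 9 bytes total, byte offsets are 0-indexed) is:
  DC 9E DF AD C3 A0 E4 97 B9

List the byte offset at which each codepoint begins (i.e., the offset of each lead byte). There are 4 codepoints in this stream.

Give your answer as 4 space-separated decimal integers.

Answer: 0 2 4 6

Derivation:
Byte[0]=DC: 2-byte lead, need 1 cont bytes. acc=0x1C
Byte[1]=9E: continuation. acc=(acc<<6)|0x1E=0x71E
Completed: cp=U+071E (starts at byte 0)
Byte[2]=DF: 2-byte lead, need 1 cont bytes. acc=0x1F
Byte[3]=AD: continuation. acc=(acc<<6)|0x2D=0x7ED
Completed: cp=U+07ED (starts at byte 2)
Byte[4]=C3: 2-byte lead, need 1 cont bytes. acc=0x3
Byte[5]=A0: continuation. acc=(acc<<6)|0x20=0xE0
Completed: cp=U+00E0 (starts at byte 4)
Byte[6]=E4: 3-byte lead, need 2 cont bytes. acc=0x4
Byte[7]=97: continuation. acc=(acc<<6)|0x17=0x117
Byte[8]=B9: continuation. acc=(acc<<6)|0x39=0x45F9
Completed: cp=U+45F9 (starts at byte 6)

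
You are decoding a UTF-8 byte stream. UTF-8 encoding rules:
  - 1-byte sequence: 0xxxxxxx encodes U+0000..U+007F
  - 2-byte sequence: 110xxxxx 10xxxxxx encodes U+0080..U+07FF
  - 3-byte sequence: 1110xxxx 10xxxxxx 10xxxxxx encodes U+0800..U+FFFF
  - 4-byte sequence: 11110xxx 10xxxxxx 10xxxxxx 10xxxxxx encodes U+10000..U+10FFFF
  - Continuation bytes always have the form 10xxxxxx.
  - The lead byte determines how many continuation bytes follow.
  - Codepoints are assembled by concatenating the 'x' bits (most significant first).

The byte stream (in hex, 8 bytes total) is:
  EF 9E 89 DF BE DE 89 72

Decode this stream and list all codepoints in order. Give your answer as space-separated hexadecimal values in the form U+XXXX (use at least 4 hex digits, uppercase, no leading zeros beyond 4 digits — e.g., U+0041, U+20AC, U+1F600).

Byte[0]=EF: 3-byte lead, need 2 cont bytes. acc=0xF
Byte[1]=9E: continuation. acc=(acc<<6)|0x1E=0x3DE
Byte[2]=89: continuation. acc=(acc<<6)|0x09=0xF789
Completed: cp=U+F789 (starts at byte 0)
Byte[3]=DF: 2-byte lead, need 1 cont bytes. acc=0x1F
Byte[4]=BE: continuation. acc=(acc<<6)|0x3E=0x7FE
Completed: cp=U+07FE (starts at byte 3)
Byte[5]=DE: 2-byte lead, need 1 cont bytes. acc=0x1E
Byte[6]=89: continuation. acc=(acc<<6)|0x09=0x789
Completed: cp=U+0789 (starts at byte 5)
Byte[7]=72: 1-byte ASCII. cp=U+0072

Answer: U+F789 U+07FE U+0789 U+0072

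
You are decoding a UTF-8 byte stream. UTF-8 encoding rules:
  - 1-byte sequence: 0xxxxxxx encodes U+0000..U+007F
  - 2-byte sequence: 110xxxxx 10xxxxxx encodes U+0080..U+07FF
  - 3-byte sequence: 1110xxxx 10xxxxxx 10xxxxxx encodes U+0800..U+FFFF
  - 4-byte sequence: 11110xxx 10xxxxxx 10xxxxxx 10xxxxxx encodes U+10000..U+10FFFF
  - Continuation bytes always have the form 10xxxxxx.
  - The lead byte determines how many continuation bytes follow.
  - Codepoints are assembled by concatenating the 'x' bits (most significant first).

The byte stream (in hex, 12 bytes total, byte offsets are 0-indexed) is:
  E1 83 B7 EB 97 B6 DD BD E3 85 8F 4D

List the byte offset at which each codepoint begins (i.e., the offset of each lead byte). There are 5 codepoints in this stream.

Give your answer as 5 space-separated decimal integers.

Byte[0]=E1: 3-byte lead, need 2 cont bytes. acc=0x1
Byte[1]=83: continuation. acc=(acc<<6)|0x03=0x43
Byte[2]=B7: continuation. acc=(acc<<6)|0x37=0x10F7
Completed: cp=U+10F7 (starts at byte 0)
Byte[3]=EB: 3-byte lead, need 2 cont bytes. acc=0xB
Byte[4]=97: continuation. acc=(acc<<6)|0x17=0x2D7
Byte[5]=B6: continuation. acc=(acc<<6)|0x36=0xB5F6
Completed: cp=U+B5F6 (starts at byte 3)
Byte[6]=DD: 2-byte lead, need 1 cont bytes. acc=0x1D
Byte[7]=BD: continuation. acc=(acc<<6)|0x3D=0x77D
Completed: cp=U+077D (starts at byte 6)
Byte[8]=E3: 3-byte lead, need 2 cont bytes. acc=0x3
Byte[9]=85: continuation. acc=(acc<<6)|0x05=0xC5
Byte[10]=8F: continuation. acc=(acc<<6)|0x0F=0x314F
Completed: cp=U+314F (starts at byte 8)
Byte[11]=4D: 1-byte ASCII. cp=U+004D

Answer: 0 3 6 8 11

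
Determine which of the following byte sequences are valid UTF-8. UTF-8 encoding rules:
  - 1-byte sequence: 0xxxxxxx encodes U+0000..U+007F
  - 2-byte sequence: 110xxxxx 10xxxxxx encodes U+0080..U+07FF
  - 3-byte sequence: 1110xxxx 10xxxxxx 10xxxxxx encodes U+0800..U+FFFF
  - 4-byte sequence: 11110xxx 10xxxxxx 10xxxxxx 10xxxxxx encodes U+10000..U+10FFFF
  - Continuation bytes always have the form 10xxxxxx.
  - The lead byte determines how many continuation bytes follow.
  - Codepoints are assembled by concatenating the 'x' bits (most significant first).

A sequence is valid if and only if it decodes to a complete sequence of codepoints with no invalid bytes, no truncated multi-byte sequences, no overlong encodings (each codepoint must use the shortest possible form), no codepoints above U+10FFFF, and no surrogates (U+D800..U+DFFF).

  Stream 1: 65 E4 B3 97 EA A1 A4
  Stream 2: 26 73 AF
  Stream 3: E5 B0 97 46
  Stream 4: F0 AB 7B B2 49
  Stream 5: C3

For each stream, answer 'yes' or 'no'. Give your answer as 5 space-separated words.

Answer: yes no yes no no

Derivation:
Stream 1: decodes cleanly. VALID
Stream 2: error at byte offset 2. INVALID
Stream 3: decodes cleanly. VALID
Stream 4: error at byte offset 2. INVALID
Stream 5: error at byte offset 1. INVALID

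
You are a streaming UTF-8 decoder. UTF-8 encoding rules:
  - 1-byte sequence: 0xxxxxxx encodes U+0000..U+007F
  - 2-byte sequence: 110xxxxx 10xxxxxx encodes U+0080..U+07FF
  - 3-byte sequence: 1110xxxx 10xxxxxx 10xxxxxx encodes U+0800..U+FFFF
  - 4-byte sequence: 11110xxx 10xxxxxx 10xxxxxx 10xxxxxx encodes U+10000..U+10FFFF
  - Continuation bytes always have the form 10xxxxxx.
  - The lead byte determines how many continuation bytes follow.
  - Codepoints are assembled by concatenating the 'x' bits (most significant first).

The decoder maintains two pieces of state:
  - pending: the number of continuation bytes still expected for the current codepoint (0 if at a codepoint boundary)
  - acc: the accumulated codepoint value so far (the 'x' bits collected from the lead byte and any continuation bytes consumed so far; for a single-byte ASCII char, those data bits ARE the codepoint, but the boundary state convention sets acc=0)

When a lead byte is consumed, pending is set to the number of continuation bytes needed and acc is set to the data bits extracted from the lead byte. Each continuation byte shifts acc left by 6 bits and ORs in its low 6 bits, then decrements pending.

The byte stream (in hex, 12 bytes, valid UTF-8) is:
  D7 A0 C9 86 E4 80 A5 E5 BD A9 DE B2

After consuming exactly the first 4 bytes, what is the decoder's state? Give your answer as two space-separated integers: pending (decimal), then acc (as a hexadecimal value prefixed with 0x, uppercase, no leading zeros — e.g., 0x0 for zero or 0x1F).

Answer: 0 0x246

Derivation:
Byte[0]=D7: 2-byte lead. pending=1, acc=0x17
Byte[1]=A0: continuation. acc=(acc<<6)|0x20=0x5E0, pending=0
Byte[2]=C9: 2-byte lead. pending=1, acc=0x9
Byte[3]=86: continuation. acc=(acc<<6)|0x06=0x246, pending=0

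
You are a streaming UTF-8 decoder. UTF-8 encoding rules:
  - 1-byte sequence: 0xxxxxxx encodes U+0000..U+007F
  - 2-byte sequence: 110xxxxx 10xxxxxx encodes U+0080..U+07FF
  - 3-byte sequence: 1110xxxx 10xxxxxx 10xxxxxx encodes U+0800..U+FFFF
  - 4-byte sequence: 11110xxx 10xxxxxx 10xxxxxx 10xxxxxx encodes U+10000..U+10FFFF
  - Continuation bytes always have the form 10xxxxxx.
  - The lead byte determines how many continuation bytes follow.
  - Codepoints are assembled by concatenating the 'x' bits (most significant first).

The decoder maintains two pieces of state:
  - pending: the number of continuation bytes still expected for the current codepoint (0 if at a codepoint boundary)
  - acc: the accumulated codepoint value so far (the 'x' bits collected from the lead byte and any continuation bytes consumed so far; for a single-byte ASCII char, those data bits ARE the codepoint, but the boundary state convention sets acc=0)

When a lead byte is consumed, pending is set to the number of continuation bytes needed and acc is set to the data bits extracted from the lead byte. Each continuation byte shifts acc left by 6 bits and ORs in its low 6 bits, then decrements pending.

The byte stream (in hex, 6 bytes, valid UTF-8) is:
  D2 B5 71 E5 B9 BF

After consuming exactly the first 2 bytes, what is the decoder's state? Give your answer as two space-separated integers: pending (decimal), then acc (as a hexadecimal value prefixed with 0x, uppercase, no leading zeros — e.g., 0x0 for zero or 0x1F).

Byte[0]=D2: 2-byte lead. pending=1, acc=0x12
Byte[1]=B5: continuation. acc=(acc<<6)|0x35=0x4B5, pending=0

Answer: 0 0x4B5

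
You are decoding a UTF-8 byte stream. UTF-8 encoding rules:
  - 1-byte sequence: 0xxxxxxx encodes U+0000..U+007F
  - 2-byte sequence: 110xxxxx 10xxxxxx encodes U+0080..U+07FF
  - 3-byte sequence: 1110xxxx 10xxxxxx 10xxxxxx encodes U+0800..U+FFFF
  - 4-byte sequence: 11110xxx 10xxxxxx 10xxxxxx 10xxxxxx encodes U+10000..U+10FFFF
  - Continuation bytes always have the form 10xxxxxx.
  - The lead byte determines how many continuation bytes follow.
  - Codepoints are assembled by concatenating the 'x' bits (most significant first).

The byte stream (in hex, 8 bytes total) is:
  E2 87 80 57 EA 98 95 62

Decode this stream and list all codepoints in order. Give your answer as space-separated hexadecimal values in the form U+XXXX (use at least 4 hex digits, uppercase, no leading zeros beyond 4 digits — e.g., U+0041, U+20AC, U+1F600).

Byte[0]=E2: 3-byte lead, need 2 cont bytes. acc=0x2
Byte[1]=87: continuation. acc=(acc<<6)|0x07=0x87
Byte[2]=80: continuation. acc=(acc<<6)|0x00=0x21C0
Completed: cp=U+21C0 (starts at byte 0)
Byte[3]=57: 1-byte ASCII. cp=U+0057
Byte[4]=EA: 3-byte lead, need 2 cont bytes. acc=0xA
Byte[5]=98: continuation. acc=(acc<<6)|0x18=0x298
Byte[6]=95: continuation. acc=(acc<<6)|0x15=0xA615
Completed: cp=U+A615 (starts at byte 4)
Byte[7]=62: 1-byte ASCII. cp=U+0062

Answer: U+21C0 U+0057 U+A615 U+0062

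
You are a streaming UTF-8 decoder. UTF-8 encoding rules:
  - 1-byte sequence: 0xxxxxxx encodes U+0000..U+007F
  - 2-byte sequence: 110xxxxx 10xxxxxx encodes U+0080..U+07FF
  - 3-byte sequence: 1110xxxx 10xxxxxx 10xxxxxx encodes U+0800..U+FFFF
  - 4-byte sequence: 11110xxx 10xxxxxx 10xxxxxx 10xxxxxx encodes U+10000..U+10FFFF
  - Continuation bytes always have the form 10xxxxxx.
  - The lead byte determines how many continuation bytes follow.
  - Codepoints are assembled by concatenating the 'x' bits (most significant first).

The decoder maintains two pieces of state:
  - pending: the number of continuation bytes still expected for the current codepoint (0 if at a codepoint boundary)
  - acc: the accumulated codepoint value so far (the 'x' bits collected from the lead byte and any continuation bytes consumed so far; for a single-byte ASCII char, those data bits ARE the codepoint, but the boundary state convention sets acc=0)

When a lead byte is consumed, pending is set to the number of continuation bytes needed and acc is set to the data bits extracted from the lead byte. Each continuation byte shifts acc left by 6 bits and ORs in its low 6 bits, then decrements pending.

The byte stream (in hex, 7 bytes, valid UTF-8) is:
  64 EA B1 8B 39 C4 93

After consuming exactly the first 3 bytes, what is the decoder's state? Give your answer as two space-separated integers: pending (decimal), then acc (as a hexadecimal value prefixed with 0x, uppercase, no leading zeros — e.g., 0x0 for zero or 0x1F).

Byte[0]=64: 1-byte. pending=0, acc=0x0
Byte[1]=EA: 3-byte lead. pending=2, acc=0xA
Byte[2]=B1: continuation. acc=(acc<<6)|0x31=0x2B1, pending=1

Answer: 1 0x2B1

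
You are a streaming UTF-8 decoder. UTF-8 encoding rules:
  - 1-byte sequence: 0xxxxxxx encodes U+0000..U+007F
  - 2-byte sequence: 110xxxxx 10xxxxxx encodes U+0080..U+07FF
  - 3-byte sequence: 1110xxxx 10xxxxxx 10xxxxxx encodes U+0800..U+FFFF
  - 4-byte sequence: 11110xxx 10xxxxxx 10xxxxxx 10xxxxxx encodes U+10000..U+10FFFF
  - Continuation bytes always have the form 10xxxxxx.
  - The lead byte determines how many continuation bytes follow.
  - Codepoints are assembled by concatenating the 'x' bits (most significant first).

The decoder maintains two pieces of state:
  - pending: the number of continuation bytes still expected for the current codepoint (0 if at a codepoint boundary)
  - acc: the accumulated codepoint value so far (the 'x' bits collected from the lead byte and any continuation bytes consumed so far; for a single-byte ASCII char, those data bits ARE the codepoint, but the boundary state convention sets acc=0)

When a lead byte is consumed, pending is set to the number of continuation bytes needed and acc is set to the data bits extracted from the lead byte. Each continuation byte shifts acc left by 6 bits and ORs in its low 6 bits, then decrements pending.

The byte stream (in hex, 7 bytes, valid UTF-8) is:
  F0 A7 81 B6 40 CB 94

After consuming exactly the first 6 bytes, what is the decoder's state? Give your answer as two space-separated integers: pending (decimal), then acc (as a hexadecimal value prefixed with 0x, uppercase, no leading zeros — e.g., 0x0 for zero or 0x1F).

Answer: 1 0xB

Derivation:
Byte[0]=F0: 4-byte lead. pending=3, acc=0x0
Byte[1]=A7: continuation. acc=(acc<<6)|0x27=0x27, pending=2
Byte[2]=81: continuation. acc=(acc<<6)|0x01=0x9C1, pending=1
Byte[3]=B6: continuation. acc=(acc<<6)|0x36=0x27076, pending=0
Byte[4]=40: 1-byte. pending=0, acc=0x0
Byte[5]=CB: 2-byte lead. pending=1, acc=0xB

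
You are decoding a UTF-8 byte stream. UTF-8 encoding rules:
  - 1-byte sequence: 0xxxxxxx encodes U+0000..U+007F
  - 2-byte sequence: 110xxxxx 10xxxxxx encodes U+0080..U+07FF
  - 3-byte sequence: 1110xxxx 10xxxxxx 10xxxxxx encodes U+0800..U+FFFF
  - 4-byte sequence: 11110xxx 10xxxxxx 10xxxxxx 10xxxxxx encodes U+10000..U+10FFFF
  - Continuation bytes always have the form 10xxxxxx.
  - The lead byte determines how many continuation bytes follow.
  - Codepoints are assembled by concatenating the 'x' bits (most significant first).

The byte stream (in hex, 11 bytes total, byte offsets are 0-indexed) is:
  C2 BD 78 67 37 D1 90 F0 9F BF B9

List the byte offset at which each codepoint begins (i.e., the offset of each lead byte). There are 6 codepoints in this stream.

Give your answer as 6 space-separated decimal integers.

Answer: 0 2 3 4 5 7

Derivation:
Byte[0]=C2: 2-byte lead, need 1 cont bytes. acc=0x2
Byte[1]=BD: continuation. acc=(acc<<6)|0x3D=0xBD
Completed: cp=U+00BD (starts at byte 0)
Byte[2]=78: 1-byte ASCII. cp=U+0078
Byte[3]=67: 1-byte ASCII. cp=U+0067
Byte[4]=37: 1-byte ASCII. cp=U+0037
Byte[5]=D1: 2-byte lead, need 1 cont bytes. acc=0x11
Byte[6]=90: continuation. acc=(acc<<6)|0x10=0x450
Completed: cp=U+0450 (starts at byte 5)
Byte[7]=F0: 4-byte lead, need 3 cont bytes. acc=0x0
Byte[8]=9F: continuation. acc=(acc<<6)|0x1F=0x1F
Byte[9]=BF: continuation. acc=(acc<<6)|0x3F=0x7FF
Byte[10]=B9: continuation. acc=(acc<<6)|0x39=0x1FFF9
Completed: cp=U+1FFF9 (starts at byte 7)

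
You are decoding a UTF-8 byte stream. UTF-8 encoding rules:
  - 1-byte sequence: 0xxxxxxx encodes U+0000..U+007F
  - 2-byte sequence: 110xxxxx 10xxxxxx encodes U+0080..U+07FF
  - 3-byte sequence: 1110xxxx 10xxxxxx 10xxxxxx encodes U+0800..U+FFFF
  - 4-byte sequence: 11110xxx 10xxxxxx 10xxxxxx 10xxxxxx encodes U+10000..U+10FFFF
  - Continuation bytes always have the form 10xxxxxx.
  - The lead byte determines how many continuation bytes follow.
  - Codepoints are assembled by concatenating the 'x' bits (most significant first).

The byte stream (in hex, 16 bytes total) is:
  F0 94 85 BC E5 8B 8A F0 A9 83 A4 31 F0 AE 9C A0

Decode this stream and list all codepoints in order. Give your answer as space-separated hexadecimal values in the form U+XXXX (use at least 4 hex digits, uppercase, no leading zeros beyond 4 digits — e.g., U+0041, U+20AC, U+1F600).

Byte[0]=F0: 4-byte lead, need 3 cont bytes. acc=0x0
Byte[1]=94: continuation. acc=(acc<<6)|0x14=0x14
Byte[2]=85: continuation. acc=(acc<<6)|0x05=0x505
Byte[3]=BC: continuation. acc=(acc<<6)|0x3C=0x1417C
Completed: cp=U+1417C (starts at byte 0)
Byte[4]=E5: 3-byte lead, need 2 cont bytes. acc=0x5
Byte[5]=8B: continuation. acc=(acc<<6)|0x0B=0x14B
Byte[6]=8A: continuation. acc=(acc<<6)|0x0A=0x52CA
Completed: cp=U+52CA (starts at byte 4)
Byte[7]=F0: 4-byte lead, need 3 cont bytes. acc=0x0
Byte[8]=A9: continuation. acc=(acc<<6)|0x29=0x29
Byte[9]=83: continuation. acc=(acc<<6)|0x03=0xA43
Byte[10]=A4: continuation. acc=(acc<<6)|0x24=0x290E4
Completed: cp=U+290E4 (starts at byte 7)
Byte[11]=31: 1-byte ASCII. cp=U+0031
Byte[12]=F0: 4-byte lead, need 3 cont bytes. acc=0x0
Byte[13]=AE: continuation. acc=(acc<<6)|0x2E=0x2E
Byte[14]=9C: continuation. acc=(acc<<6)|0x1C=0xB9C
Byte[15]=A0: continuation. acc=(acc<<6)|0x20=0x2E720
Completed: cp=U+2E720 (starts at byte 12)

Answer: U+1417C U+52CA U+290E4 U+0031 U+2E720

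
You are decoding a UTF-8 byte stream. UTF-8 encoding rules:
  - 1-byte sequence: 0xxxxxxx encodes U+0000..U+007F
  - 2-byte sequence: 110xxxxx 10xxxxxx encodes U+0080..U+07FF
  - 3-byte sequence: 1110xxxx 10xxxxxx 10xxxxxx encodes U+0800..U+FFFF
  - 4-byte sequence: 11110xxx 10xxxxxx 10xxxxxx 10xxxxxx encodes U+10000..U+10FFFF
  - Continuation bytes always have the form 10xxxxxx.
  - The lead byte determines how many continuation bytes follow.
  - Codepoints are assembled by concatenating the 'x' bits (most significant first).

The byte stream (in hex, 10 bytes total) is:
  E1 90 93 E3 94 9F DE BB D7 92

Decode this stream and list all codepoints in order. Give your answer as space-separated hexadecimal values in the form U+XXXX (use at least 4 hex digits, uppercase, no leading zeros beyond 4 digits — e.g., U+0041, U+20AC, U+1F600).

Answer: U+1413 U+351F U+07BB U+05D2

Derivation:
Byte[0]=E1: 3-byte lead, need 2 cont bytes. acc=0x1
Byte[1]=90: continuation. acc=(acc<<6)|0x10=0x50
Byte[2]=93: continuation. acc=(acc<<6)|0x13=0x1413
Completed: cp=U+1413 (starts at byte 0)
Byte[3]=E3: 3-byte lead, need 2 cont bytes. acc=0x3
Byte[4]=94: continuation. acc=(acc<<6)|0x14=0xD4
Byte[5]=9F: continuation. acc=(acc<<6)|0x1F=0x351F
Completed: cp=U+351F (starts at byte 3)
Byte[6]=DE: 2-byte lead, need 1 cont bytes. acc=0x1E
Byte[7]=BB: continuation. acc=(acc<<6)|0x3B=0x7BB
Completed: cp=U+07BB (starts at byte 6)
Byte[8]=D7: 2-byte lead, need 1 cont bytes. acc=0x17
Byte[9]=92: continuation. acc=(acc<<6)|0x12=0x5D2
Completed: cp=U+05D2 (starts at byte 8)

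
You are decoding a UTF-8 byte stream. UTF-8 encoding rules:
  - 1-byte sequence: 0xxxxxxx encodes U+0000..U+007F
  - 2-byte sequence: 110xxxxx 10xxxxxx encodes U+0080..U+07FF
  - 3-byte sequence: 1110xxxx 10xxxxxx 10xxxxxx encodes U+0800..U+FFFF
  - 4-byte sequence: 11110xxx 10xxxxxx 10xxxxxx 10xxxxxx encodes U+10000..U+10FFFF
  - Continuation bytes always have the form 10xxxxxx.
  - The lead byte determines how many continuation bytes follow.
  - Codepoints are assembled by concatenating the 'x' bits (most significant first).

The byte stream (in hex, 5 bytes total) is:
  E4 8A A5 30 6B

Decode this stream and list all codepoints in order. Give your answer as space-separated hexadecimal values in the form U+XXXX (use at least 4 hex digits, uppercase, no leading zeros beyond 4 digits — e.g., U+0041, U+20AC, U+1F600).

Answer: U+42A5 U+0030 U+006B

Derivation:
Byte[0]=E4: 3-byte lead, need 2 cont bytes. acc=0x4
Byte[1]=8A: continuation. acc=(acc<<6)|0x0A=0x10A
Byte[2]=A5: continuation. acc=(acc<<6)|0x25=0x42A5
Completed: cp=U+42A5 (starts at byte 0)
Byte[3]=30: 1-byte ASCII. cp=U+0030
Byte[4]=6B: 1-byte ASCII. cp=U+006B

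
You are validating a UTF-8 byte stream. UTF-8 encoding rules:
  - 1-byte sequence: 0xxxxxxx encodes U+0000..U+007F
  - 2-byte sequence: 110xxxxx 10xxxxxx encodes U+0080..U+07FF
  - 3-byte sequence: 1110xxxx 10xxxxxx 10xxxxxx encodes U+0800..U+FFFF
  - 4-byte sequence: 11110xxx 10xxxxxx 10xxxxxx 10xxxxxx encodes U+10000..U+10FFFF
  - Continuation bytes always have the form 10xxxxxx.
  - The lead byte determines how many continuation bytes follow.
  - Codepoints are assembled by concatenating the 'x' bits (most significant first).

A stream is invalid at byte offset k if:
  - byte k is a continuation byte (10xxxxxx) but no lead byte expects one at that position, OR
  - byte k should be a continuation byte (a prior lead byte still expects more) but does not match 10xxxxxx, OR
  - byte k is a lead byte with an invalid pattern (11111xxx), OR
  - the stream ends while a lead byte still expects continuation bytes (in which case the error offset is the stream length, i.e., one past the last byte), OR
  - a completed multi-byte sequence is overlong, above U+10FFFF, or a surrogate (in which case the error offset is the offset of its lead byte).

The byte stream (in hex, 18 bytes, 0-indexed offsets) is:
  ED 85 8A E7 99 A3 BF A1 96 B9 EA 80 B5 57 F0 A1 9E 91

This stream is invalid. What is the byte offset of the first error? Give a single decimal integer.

Answer: 6

Derivation:
Byte[0]=ED: 3-byte lead, need 2 cont bytes. acc=0xD
Byte[1]=85: continuation. acc=(acc<<6)|0x05=0x345
Byte[2]=8A: continuation. acc=(acc<<6)|0x0A=0xD14A
Completed: cp=U+D14A (starts at byte 0)
Byte[3]=E7: 3-byte lead, need 2 cont bytes. acc=0x7
Byte[4]=99: continuation. acc=(acc<<6)|0x19=0x1D9
Byte[5]=A3: continuation. acc=(acc<<6)|0x23=0x7663
Completed: cp=U+7663 (starts at byte 3)
Byte[6]=BF: INVALID lead byte (not 0xxx/110x/1110/11110)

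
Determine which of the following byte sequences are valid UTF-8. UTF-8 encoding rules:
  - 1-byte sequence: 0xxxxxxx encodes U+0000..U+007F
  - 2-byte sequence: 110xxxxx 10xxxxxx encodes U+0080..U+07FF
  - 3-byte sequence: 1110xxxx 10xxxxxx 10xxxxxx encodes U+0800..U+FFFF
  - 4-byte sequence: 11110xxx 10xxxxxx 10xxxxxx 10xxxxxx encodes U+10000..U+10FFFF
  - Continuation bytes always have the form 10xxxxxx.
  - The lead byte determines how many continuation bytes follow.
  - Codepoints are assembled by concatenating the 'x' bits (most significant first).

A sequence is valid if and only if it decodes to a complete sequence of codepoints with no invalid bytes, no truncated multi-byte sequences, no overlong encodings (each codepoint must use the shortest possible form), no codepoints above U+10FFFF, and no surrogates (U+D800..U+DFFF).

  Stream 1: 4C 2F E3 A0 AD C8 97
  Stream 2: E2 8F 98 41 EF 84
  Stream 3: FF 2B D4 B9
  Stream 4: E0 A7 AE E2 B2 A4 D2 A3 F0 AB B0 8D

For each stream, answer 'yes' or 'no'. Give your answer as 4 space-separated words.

Stream 1: decodes cleanly. VALID
Stream 2: error at byte offset 6. INVALID
Stream 3: error at byte offset 0. INVALID
Stream 4: decodes cleanly. VALID

Answer: yes no no yes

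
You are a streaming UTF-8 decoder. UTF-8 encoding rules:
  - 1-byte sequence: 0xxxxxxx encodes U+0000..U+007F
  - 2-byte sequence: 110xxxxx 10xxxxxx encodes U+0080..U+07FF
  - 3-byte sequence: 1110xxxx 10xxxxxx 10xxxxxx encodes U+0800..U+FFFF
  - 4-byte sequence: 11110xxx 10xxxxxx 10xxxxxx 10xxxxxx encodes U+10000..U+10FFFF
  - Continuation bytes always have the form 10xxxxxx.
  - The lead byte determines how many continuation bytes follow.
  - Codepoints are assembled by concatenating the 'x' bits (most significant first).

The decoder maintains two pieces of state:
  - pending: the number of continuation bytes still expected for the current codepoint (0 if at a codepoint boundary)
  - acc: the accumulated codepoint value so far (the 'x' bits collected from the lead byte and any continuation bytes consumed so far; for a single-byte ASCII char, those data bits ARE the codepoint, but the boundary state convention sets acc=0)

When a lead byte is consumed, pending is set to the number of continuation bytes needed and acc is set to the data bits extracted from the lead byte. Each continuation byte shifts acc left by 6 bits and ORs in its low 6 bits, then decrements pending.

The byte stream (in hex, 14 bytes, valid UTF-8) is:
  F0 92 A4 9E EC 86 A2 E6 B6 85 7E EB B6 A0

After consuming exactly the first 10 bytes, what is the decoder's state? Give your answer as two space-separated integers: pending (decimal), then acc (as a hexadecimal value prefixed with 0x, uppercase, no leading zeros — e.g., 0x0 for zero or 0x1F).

Byte[0]=F0: 4-byte lead. pending=3, acc=0x0
Byte[1]=92: continuation. acc=(acc<<6)|0x12=0x12, pending=2
Byte[2]=A4: continuation. acc=(acc<<6)|0x24=0x4A4, pending=1
Byte[3]=9E: continuation. acc=(acc<<6)|0x1E=0x1291E, pending=0
Byte[4]=EC: 3-byte lead. pending=2, acc=0xC
Byte[5]=86: continuation. acc=(acc<<6)|0x06=0x306, pending=1
Byte[6]=A2: continuation. acc=(acc<<6)|0x22=0xC1A2, pending=0
Byte[7]=E6: 3-byte lead. pending=2, acc=0x6
Byte[8]=B6: continuation. acc=(acc<<6)|0x36=0x1B6, pending=1
Byte[9]=85: continuation. acc=(acc<<6)|0x05=0x6D85, pending=0

Answer: 0 0x6D85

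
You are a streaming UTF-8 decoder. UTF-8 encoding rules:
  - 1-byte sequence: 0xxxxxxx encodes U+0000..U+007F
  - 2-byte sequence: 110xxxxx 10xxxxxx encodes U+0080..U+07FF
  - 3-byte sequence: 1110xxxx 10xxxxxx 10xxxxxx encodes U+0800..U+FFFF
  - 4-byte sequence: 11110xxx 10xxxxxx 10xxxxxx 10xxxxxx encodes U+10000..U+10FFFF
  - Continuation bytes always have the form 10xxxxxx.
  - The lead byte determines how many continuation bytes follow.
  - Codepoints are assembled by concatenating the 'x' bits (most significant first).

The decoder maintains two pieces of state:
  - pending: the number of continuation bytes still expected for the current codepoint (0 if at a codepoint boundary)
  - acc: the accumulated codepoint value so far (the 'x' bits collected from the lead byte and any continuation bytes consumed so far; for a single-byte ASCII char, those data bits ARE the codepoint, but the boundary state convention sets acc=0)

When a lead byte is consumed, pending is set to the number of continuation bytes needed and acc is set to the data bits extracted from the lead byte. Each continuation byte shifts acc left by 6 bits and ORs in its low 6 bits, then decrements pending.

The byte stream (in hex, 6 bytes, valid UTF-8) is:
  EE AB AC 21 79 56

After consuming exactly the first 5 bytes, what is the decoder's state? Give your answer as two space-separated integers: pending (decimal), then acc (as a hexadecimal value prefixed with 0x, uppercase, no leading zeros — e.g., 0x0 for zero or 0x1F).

Answer: 0 0x0

Derivation:
Byte[0]=EE: 3-byte lead. pending=2, acc=0xE
Byte[1]=AB: continuation. acc=(acc<<6)|0x2B=0x3AB, pending=1
Byte[2]=AC: continuation. acc=(acc<<6)|0x2C=0xEAEC, pending=0
Byte[3]=21: 1-byte. pending=0, acc=0x0
Byte[4]=79: 1-byte. pending=0, acc=0x0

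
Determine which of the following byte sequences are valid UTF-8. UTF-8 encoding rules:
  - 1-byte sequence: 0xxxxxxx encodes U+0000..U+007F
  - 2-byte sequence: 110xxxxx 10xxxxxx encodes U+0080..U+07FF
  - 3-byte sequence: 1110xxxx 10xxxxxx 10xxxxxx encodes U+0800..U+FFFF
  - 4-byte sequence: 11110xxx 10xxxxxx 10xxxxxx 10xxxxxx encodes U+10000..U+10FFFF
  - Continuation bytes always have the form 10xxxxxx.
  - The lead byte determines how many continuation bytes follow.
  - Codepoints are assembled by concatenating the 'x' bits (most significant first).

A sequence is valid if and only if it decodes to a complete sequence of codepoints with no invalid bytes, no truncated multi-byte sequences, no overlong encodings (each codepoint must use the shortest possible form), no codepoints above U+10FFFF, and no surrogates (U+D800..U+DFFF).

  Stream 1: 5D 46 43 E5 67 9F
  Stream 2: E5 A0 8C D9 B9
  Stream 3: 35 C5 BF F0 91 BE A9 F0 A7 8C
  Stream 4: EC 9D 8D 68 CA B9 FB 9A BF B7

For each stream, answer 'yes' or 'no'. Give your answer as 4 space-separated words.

Stream 1: error at byte offset 4. INVALID
Stream 2: decodes cleanly. VALID
Stream 3: error at byte offset 10. INVALID
Stream 4: error at byte offset 6. INVALID

Answer: no yes no no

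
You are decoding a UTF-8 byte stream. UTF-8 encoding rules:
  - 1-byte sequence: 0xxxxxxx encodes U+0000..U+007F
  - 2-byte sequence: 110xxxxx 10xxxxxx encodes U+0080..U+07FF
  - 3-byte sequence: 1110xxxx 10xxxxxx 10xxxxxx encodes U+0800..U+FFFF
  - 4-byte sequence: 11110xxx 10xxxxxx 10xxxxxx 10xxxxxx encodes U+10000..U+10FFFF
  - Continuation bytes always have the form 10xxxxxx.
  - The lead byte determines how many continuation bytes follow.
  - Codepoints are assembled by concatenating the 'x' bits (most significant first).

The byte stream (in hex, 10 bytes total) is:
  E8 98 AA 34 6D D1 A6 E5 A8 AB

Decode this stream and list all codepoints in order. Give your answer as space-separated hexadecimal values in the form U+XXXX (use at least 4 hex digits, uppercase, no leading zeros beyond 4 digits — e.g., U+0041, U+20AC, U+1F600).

Byte[0]=E8: 3-byte lead, need 2 cont bytes. acc=0x8
Byte[1]=98: continuation. acc=(acc<<6)|0x18=0x218
Byte[2]=AA: continuation. acc=(acc<<6)|0x2A=0x862A
Completed: cp=U+862A (starts at byte 0)
Byte[3]=34: 1-byte ASCII. cp=U+0034
Byte[4]=6D: 1-byte ASCII. cp=U+006D
Byte[5]=D1: 2-byte lead, need 1 cont bytes. acc=0x11
Byte[6]=A6: continuation. acc=(acc<<6)|0x26=0x466
Completed: cp=U+0466 (starts at byte 5)
Byte[7]=E5: 3-byte lead, need 2 cont bytes. acc=0x5
Byte[8]=A8: continuation. acc=(acc<<6)|0x28=0x168
Byte[9]=AB: continuation. acc=(acc<<6)|0x2B=0x5A2B
Completed: cp=U+5A2B (starts at byte 7)

Answer: U+862A U+0034 U+006D U+0466 U+5A2B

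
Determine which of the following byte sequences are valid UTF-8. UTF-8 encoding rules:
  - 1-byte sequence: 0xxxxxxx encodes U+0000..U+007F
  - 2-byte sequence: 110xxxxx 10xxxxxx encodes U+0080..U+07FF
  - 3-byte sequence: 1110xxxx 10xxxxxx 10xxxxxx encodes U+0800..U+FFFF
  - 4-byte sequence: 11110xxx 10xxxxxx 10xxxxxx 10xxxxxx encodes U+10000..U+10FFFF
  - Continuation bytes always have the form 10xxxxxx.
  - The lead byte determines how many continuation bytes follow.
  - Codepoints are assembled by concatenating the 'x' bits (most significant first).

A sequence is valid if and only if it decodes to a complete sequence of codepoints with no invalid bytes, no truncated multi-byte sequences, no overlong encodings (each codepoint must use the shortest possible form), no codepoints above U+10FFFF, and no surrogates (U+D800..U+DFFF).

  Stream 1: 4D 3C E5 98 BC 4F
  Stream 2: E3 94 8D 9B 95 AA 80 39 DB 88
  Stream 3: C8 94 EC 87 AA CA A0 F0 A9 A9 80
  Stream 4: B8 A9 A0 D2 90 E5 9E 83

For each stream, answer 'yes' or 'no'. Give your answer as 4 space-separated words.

Stream 1: decodes cleanly. VALID
Stream 2: error at byte offset 3. INVALID
Stream 3: decodes cleanly. VALID
Stream 4: error at byte offset 0. INVALID

Answer: yes no yes no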